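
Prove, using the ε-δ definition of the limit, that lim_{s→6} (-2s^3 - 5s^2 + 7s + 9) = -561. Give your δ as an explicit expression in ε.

Suppose ε > 0. We want δ > 0 such that 0 < |s − 6| < δ implies |(-2s^3 - 5s^2 + 7s + 9) + 561| < ε.
(-2s^3 - 5s^2 + 7s + 9) + 561 = -2s^3 - 5s^2 + 7s + 570 = (s − 6)(-2s^2 - 17s - 95).
So |(-2s^3 - 5s^2 + 7s + 9) + 561| = |s − 6|·|-2s^2 - 17s - 95|.
Require δ ≤ 1. Then |s − 6| < 1 gives |s| < 7, and by the triangle inequality |-2s^2 - 17s - 95| ≤ 2·7^2 + 17·7 + 95 = 312.
Hence |(-2s^3 - 5s^2 + 7s + 9) + 561| ≤ 312|s − 6| < ε provided |s − 6| < ε/312.
Take δ = min(1, ε/312). Then 0 < |s − 6| < δ gives both |s − 6| < 1 and |s − 6| < ε/312, so |(-2s^3 - 5s^2 + 7s + 9) + 561| < ε.

δ = min(1, ε/312)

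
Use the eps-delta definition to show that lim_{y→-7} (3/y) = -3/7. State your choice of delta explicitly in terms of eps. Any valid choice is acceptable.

delta = min(7/2, (49/6)eps)

Fix eps > 0. We seek delta > 0 such that 0 < |y + 7| < delta implies |3/y + 3/7| < eps.
|3/y + 3/7| = 3·|-7 − y|/(7·|y|) = 3|y + 7|/(7|y|).
Require delta ≤ 7/2 so that |y| > 7 − 7/2 = 7/2, hence 7|y| > 49/2.
Then |3/y + 3/7| < 3|y + 7|/(49/2), which is < eps when |y + 7| < (49/6)eps.
Take delta = min(7/2, (49/6)eps). Then 0 < |y + 7| < delta gives both |y + 7| < 7/2 and |y + 7| < (49/6)eps, so |3/y + 3/7| < eps.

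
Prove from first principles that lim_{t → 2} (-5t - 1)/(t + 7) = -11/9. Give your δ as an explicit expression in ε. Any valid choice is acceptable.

δ = min(9/2, (81/68)ε)

Suppose ε > 0. We want δ > 0 with 0 < |t − 2| < δ ⇒ |(-5t - 1)/(t + 7) + 11/9| < ε.
Combining over a common denominator, (-5t - 1)/(t + 7) + 11/9 = [(-5t - 1)·9 − (-11)·(t + 7)] / [9·(t + 7)] = -34(t − 2) / (9(t + 7)).
So |(-5t - 1)/(t + 7) + 11/9| = 34|t − 2| / (9·|t + 7|).
Require δ ≤ 9/2, so |t + 7| ≥ |9| − |t − 2| > 9 − 9/2 = 9/2.
Hence |(-5t - 1)/(t + 7) + 11/9| < 34|t − 2|/(9·(9/2)) = (68/81)|t − 2|, which is < ε once |t − 2| < (81/68)ε.
Take δ = min(9/2, (81/68)ε). Then 0 < |t − 2| < δ forces both bounds, so |(-5t - 1)/(t + 7) + 11/9| < ε.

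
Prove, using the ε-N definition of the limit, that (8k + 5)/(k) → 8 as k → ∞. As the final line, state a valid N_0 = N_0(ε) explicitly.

Suppose ε > 0. For k ≥ 1, |(8k + 5)/(k) − 8| = |5|/((k)) = 5/((k)).
Since k ≥ k for k ≥ 1, this is ≤ 5/(k) = 5/k.
So |(8k + 5)/(k) − 8| < ε whenever k > 5/ε.
Take N_0 = 5/ε. If k > N_0 then |(8k + 5)/(k) − 8| ≤ 5/k < ε.

N_0 = 5/ε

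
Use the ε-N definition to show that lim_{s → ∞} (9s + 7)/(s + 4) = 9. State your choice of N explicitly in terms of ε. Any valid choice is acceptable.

Let ε > 0. We seek N > 0 such that s > N implies |(9s + 7)/(s + 4) − 9| < ε.
(9s + 7)/(s + 4) − 9 = ((9s + 7) − 9(s + 4)) / ((s + 4)) = -29/((s + 4)).
For s > 0 we have s + 4 > s, so |(9s + 7)/(s + 4) − 9| = 29/((s + 4)) < 29/(s) = 29/s.
Thus |(9s + 7)/(s + 4) − 9| < ε whenever s > 29/ε.
Take N = 29/ε. If s > N then |(9s + 7)/(s + 4) − 9| < 29/s < ε.

N = 29/ε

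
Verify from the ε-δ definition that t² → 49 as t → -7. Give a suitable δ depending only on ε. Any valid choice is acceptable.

δ = min(1, ε/15)

Let ε > 0. We seek δ > 0 with 0 < |t + 7| < δ ⇒ |t² − 49| < ε.
Factor: t² − 49 = (t + 7)(t - 7), so |t² − 49| = |t + 7|·|t - 7|.
Impose δ ≤ 1 so that |t| < 8; then |t - 7| ≤ 15.
Hence |t² − 49| ≤ 15|t + 7|, which is < ε once |t + 7| < ε/15.
Take δ = min(1, ε/15). If 0 < |t + 7| < δ then both bounds hold and |t² − 49| ≤ 15|t + 7| < 15·(ε/15) = ε.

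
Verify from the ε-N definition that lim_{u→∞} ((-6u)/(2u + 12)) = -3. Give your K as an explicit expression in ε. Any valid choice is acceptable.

Fix ε > 0. We seek K > 0 such that u > K implies |(-6u)/(2u + 12) + 3| < ε.
(-6u)/(2u + 12) + 3 = (2(-6u) − (-6)(2u + 12)) / (2(2u + 12)) = 72/(2(2u + 12)).
For u > 0 we have 2u + 12 > 2u, so |(-6u)/(2u + 12) + 3| = 72/(2(2u + 12)) < 72/(2·2u) = 18/u.
Thus |(-6u)/(2u + 12) + 3| < ε whenever u > 18/ε.
Take K = 18/ε. If u > K then |(-6u)/(2u + 12) + 3| < 18/u < ε.

K = 18/ε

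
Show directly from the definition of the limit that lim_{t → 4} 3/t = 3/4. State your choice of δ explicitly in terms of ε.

δ = min(2, (8/3)ε)

Fix ε > 0. We seek δ > 0 such that 0 < |t − 4| < δ implies |3/t − (3/4)| < ε.
|3/t − (3/4)| = 3·|4 − t|/(4·|t|) = 3|t − 4|/(4|t|).
Restrict δ ≤ 2. Then |t − 4| < 2 gives |t| > 2, so 4|t| > 8.
Then |3/t − (3/4)| < 3|t − 4|/8, which is < ε when |t − 4| < (8/3)ε.
Take δ = min(2, (8/3)ε). Then 0 < |t − 4| < δ gives both |t − 4| < 2 and |t − 4| < (8/3)ε, so |3/t − (3/4)| < ε.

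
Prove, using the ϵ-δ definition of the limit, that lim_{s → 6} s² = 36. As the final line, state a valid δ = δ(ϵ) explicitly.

Suppose ϵ > 0. We seek δ > 0 with 0 < |s − 6| < δ ⇒ |s² − 36| < ϵ.
Factor: s² − 36 = (s − 6)(s + 6), so |s² − 36| = |s − 6|·|s + 6|.
Impose δ ≤ 1 so that |s| < 7; then |s + 6| ≤ 13.
Hence |s² − 36| ≤ 13|s − 6|, which is < ϵ once |s − 6| < ϵ/13.
Take δ = min(1, ϵ/13). If 0 < |s − 6| < δ then both bounds hold and |s² − 36| ≤ 13|s − 6| < 13·(ϵ/13) = ϵ.

δ = min(1, ϵ/13)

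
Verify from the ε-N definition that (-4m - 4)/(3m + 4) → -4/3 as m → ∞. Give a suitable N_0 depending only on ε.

Fix ε > 0. For m ≥ 1, |(-4m - 4)/(3m + 4) + 4/3| = |4|/(3(3m + 4)) = 4/(3(3m + 4)).
Since 3m + 4 ≥ 3m for m ≥ 1, this is ≤ 4/(3·3m) = (4/9)/m.
So |(-4m - 4)/(3m + 4) + 4/3| < ε whenever m > (4/9)/ε.
Take N_0 = (4/9)/ε. If m > N_0 then |(-4m - 4)/(3m + 4) + 4/3| ≤ (4/9)/m < ε.

N_0 = (4/9)/ε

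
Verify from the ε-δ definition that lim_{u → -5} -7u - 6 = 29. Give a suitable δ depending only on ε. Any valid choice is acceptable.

Let ε > 0 be given. We need δ > 0 so that 0 < |u + 5| < δ implies |(-7u - 6) − 29| < ε.
|(-7u - 6) − 29| = |-7u - 35| = 7|u + 5|.
Thus it suffices that |u + 5| < ε/7.
Take δ = ε/7. If 0 < |u + 5| < δ then |(-7u - 6) − 29| = 7|u + 5| < 7·(ε/7) = ε.

δ = ε/7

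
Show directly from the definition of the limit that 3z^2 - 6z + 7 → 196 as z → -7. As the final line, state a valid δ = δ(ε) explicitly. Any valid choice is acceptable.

Let ε > 0 be given. We want δ > 0 such that 0 < |z + 7| < δ implies |(3z^2 - 6z + 7) − 196| < ε.
(3z^2 - 6z + 7) − 196 = 3z^2 - 6z - 189 = (z + 7)(3z - 27).
So |(3z^2 - 6z + 7) − 196| = |z + 7|·|3z - 27|.
Require δ ≤ 1. Then |z + 7| < 1 gives |z| < 8, and by the triangle inequality |3z - 27| ≤ 3·8 + 27 = 51.
Hence |(3z^2 - 6z + 7) − 196| ≤ 51|z + 7| < ε provided |z + 7| < ε/51.
Choosing δ = min(1, ε/51) ensures both conditions, hence |(3z^2 - 6z + 7) − 196| < ε.

δ = min(1, ε/51)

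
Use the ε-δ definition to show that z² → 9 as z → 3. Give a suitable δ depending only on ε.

Suppose ε > 0. We seek δ > 0 with 0 < |z − 3| < δ ⇒ |z² − 9| < ε.
Factor: z² − 9 = (z − 3)(z + 3), so |z² − 9| = |z − 3|·|z + 3|.
Impose δ ≤ 1 so that |z| < 4; then |z + 3| ≤ 7.
Hence |z² − 9| ≤ 7|z − 3|, which is < ε once |z − 3| < ε/7.
Take δ = min(1, ε/7). If 0 < |z − 3| < δ then both bounds hold and |z² − 9| ≤ 7|z − 3| < 7·(ε/7) = ε.

δ = min(1, ε/7)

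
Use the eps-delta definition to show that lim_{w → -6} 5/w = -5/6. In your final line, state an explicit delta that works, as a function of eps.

Suppose eps > 0. We seek delta > 0 such that 0 < |w + 6| < delta implies |5/w + 5/6| < eps.
|5/w + 5/6| = 5·|-6 − w|/(6·|w|) = 5|w + 6|/(6|w|).
Require delta ≤ 3 so that |w| > 6 − 3 = 3, hence 6|w| > 18.
Then |5/w + 5/6| < 5|w + 6|/18, which is < eps when |w + 6| < (18/5)eps.
Take delta = min(3, (18/5)eps). Then 0 < |w + 6| < delta gives both |w + 6| < 3 and |w + 6| < (18/5)eps, so |5/w + 5/6| < eps.

delta = min(3, (18/5)eps)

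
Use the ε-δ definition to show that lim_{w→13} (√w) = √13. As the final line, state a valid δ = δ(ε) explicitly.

Let ε > 0 be given. We want δ > 0 such that 0 < |w − 13| < δ implies |√w − √13| < ε.
Rationalise: √w − √13 = (w − 13)/(√w + √13), so |√w − √13| = |w − 13|/(√w + √13).
Restrict δ ≤ 13 so that |w − 13| < 13 forces w > 0, and then √w + √13 > √13.
Hence |√w − √13| < |w − 13|/√13, which is < ε once |w − 13| < √13·ε.
Take δ = min(13, √13·ε). If 0 < |w − 13| < δ then w > 0 and |√w − √13| < |w − 13|/√13 < ε.

δ = min(13, √13·ε)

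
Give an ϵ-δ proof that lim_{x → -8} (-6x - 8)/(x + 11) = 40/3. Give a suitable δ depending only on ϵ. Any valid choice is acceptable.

Let ϵ > 0. We want δ > 0 with 0 < |x + 8| < δ ⇒ |(-6x - 8)/(x + 11) − (40/3)| < ϵ.
Combining over a common denominator, (-6x - 8)/(x + 11) − (40/3) = [(-6x - 8)·3 − 40·(x + 11)] / [3·(x + 11)] = -58(x + 8) / (3(x + 11)).
So |(-6x - 8)/(x + 11) − (40/3)| = 58|x + 8| / (3·|x + 11|).
Require δ ≤ 3/2, so |x + 11| ≥ |3| − |x + 8| > 3 − 3/2 = 3/2.
Hence |(-6x - 8)/(x + 11) − (40/3)| < 58|x + 8|/(3·(3/2)) = (116/9)|x + 8|, which is < ϵ once |x + 8| < (9/116)ϵ.
Take δ = min(3/2, (9/116)ϵ). Then 0 < |x + 8| < δ forces both bounds, so |(-6x - 8)/(x + 11) − (40/3)| < ϵ.

δ = min(3/2, (9/116)ϵ)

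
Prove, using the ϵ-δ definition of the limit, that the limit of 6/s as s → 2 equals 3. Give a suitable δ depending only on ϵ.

δ = min(1, (1/3)ϵ)

Let ϵ > 0. We seek δ > 0 such that 0 < |s − 2| < δ implies |6/s − 3| < ϵ.
|6/s − 3| = 6·|2 − s|/(2·|s|) = 6|s − 2|/(2|s|).
Restrict δ ≤ 1. Then |s − 2| < 1 gives |s| > 1, so 2|s| > 2.
Then |6/s − 3| < 6|s − 2|/2, which is < ϵ when |s − 2| < (1/3)ϵ.
Take δ = min(1, (1/3)ϵ). Then 0 < |s − 2| < δ gives both |s − 2| < 1 and |s − 2| < (1/3)ϵ, so |6/s − 3| < ϵ.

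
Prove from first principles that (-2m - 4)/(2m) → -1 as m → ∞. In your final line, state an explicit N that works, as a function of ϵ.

N = 2/ϵ

Let ϵ > 0 be given. For m ≥ 1, |(-2m - 4)/(2m) + 1| = |-8|/(2(2m)) = 8/(2(2m)).
Since 2m ≥ 2m for m ≥ 1, this is ≤ 8/(2·2m) = 2/m.
So |(-2m - 4)/(2m) + 1| < ϵ whenever m > 2/ϵ.
Take N = 2/ϵ. If m > N then |(-2m - 4)/(2m) + 1| ≤ 2/m < ϵ.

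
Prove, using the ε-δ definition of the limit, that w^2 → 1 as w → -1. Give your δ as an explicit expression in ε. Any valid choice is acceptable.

δ = min(1, ε/3)

Let ε > 0. We seek δ > 0 with 0 < |w + 1| < δ ⇒ |w^2 − 1| < ε.
Factor: w^2 − 1 = (w + 1)(w - 1), so |w^2 − 1| = |w + 1|·|w - 1|.
Impose δ ≤ 1 so that |w| < 2; then |w - 1| ≤ 3.
Hence |w^2 − 1| ≤ 3|w + 1|, which is < ε once |w + 1| < ε/3.
Take δ = min(1, ε/3). If 0 < |w + 1| < δ then both bounds hold and |w^2 − 1| ≤ 3|w + 1| < 3·(ε/3) = ε.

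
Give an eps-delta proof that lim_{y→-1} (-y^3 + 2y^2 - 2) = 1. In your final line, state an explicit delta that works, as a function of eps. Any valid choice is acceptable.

Suppose eps > 0. We want delta > 0 such that 0 < |y + 1| < delta implies |(-y^3 + 2y^2 - 2) − 1| < eps.
(-y^3 + 2y^2 - 2) − 1 = -y^3 + 2y^2 - 3 = (y + 1)(-y^2 + 3y - 3).
So |(-y^3 + 2y^2 - 2) − 1| = |y + 1|·|-y^2 + 3y - 3|.
Require delta ≤ 1. Then |y + 1| < 1 gives |y| < 2, and by the triangle inequality |-y^2 + 3y - 3| ≤ 2^2 + 3·2 + 3 = 13.
Hence |(-y^3 + 2y^2 - 2) − 1| ≤ 13|y + 1| < eps provided |y + 1| < eps/13.
Choosing delta = min(1, eps/13) ensures both conditions, hence |(-y^3 + 2y^2 - 2) − 1| < eps.

delta = min(1, eps/13)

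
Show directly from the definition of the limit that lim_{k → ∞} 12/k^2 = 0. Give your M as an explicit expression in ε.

Let ε > 0. For k ≥ 1, |12/k^2 − 0| = 12/k^2.
12/k^2 < ε ⇔ k^2 > 12/ε ⇔ k > (12/ε)^{1/2}.
Take M = (12/ε)^{1/2}. Then k > M implies 12/k^2 < ε.

M = (12/ε)^{1/2}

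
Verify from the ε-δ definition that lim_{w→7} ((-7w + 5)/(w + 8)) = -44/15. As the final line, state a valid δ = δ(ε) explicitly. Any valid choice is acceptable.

Suppose ε > 0. We want δ > 0 with 0 < |w − 7| < δ ⇒ |(-7w + 5)/(w + 8) + 44/15| < ε.
Combining over a common denominator, (-7w + 5)/(w + 8) + 44/15 = [(-7w + 5)·15 − (-44)·(w + 8)] / [15·(w + 8)] = -61(w − 7) / (15(w + 8)).
So |(-7w + 5)/(w + 8) + 44/15| = 61|w − 7| / (15·|w + 8|).
Restrict δ ≤ 15/2. Then |w − 7| < 15/2 gives |w + 8| = |(w − 7) + 15| ≥ 15 − 15/2 = 15/2.
Hence |(-7w + 5)/(w + 8) + 44/15| < 61|w − 7|/(15·(15/2)) = (122/225)|w − 7|, which is < ε once |w − 7| < (225/122)ε.
Take δ = min(15/2, (225/122)ε). Then 0 < |w − 7| < δ forces both bounds, so |(-7w + 5)/(w + 8) + 44/15| < ε.

δ = min(15/2, (225/122)ε)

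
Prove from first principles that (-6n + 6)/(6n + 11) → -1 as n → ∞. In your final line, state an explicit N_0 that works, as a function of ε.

Suppose ε > 0. For n ≥ 1, |(-6n + 6)/(6n + 11) + 1| = |102|/(6(6n + 11)) = 102/(6(6n + 11)).
Since 6n + 11 ≥ 6n for n ≥ 1, this is ≤ 102/(6·6n) = (17/6)/n.
So |(-6n + 6)/(6n + 11) + 1| < ε whenever n > (17/6)/ε.
Take N_0 = (17/6)/ε. If n > N_0 then |(-6n + 6)/(6n + 11) + 1| ≤ (17/6)/n < ε.

N_0 = (17/6)/ε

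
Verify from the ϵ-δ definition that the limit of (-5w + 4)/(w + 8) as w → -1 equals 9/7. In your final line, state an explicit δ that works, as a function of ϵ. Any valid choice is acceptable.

Fix ϵ > 0. We want δ > 0 with 0 < |w + 1| < δ ⇒ |(-5w + 4)/(w + 8) − (9/7)| < ϵ.
Combining over a common denominator, (-5w + 4)/(w + 8) − (9/7) = [(-5w + 4)·7 − 9·(w + 8)] / [7·(w + 8)] = -44(w + 1) / (7(w + 8)).
So |(-5w + 4)/(w + 8) − (9/7)| = 44|w + 1| / (7·|w + 8|).
Restrict δ ≤ 7/2. Then |w + 1| < 7/2 gives |w + 8| = |(w + 1) + 7| ≥ 7 − 7/2 = 7/2.
Hence |(-5w + 4)/(w + 8) − (9/7)| < 44|w + 1|/(7·(7/2)) = (88/49)|w + 1|, which is < ϵ once |w + 1| < (49/88)ϵ.
Take δ = min(7/2, (49/88)ϵ). Then 0 < |w + 1| < δ forces both bounds, so |(-5w + 4)/(w + 8) − (9/7)| < ϵ.

δ = min(7/2, (49/88)ϵ)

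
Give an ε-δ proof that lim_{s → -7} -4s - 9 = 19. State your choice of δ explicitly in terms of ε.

δ = ε/4

Let ε > 0. We need δ > 0 so that 0 < |s + 7| < δ implies |(-4s - 9) − 19| < ε.
Since (-4s - 9) − 19 = -4(s + 7), we have |(-4s - 9) − 19| = 4|s + 7|.
Thus it suffices that |s + 7| < ε/4.
Choosing δ = ε/4 gives |(-4s - 9) − 19| = 4|s + 7| < ε whenever |s + 7| < δ.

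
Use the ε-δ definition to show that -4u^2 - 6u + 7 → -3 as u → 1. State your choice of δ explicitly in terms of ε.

Fix ε > 0. We want δ > 0 such that 0 < |u − 1| < δ implies |(-4u^2 - 6u + 7) + 3| < ε.
(-4u^2 - 6u + 7) + 3 = -4u^2 - 6u + 10 = (u − 1)(-4u - 10).
So |(-4u^2 - 6u + 7) + 3| = |u − 1|·|-4u - 10|.
Assume first that |u − 1| < 1, so |u| < 2. Then |-4u - 10| ≤ 4·2 + 10 = 18.
Hence |(-4u^2 - 6u + 7) + 3| ≤ 18|u − 1| < ε provided |u − 1| < ε/18.
Take δ = min(1, ε/18). Then 0 < |u − 1| < δ gives both |u − 1| < 1 and |u − 1| < ε/18, so |(-4u^2 - 6u + 7) + 3| < ε.

δ = min(1, ε/18)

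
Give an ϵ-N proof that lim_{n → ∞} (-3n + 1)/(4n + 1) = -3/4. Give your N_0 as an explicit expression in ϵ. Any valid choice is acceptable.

Fix ϵ > 0. For n ≥ 1, |(-3n + 1)/(4n + 1) + 3/4| = |7|/(4(4n + 1)) = 7/(4(4n + 1)).
Since 4n + 1 ≥ 4n for n ≥ 1, this is ≤ 7/(4·4n) = (7/16)/n.
So |(-3n + 1)/(4n + 1) + 3/4| < ϵ whenever n > (7/16)/ϵ.
Take N_0 = (7/16)/ϵ. If n > N_0 then |(-3n + 1)/(4n + 1) + 3/4| ≤ (7/16)/n < ϵ.

N_0 = (7/16)/ϵ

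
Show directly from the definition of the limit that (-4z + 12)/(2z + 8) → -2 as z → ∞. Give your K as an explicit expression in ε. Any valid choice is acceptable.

Suppose ε > 0. We seek K > 0 such that z > K implies |(-4z + 12)/(2z + 8) + 2| < ε.
(-4z + 12)/(2z + 8) + 2 = (2(-4z + 12) − (-4)(2z + 8)) / (2(2z + 8)) = 56/(2(2z + 8)).
For z > 0 we have 2z + 8 > 2z, so |(-4z + 12)/(2z + 8) + 2| = 56/(2(2z + 8)) < 56/(2·2z) = 14/z.
Thus |(-4z + 12)/(2z + 8) + 2| < ε whenever z > 14/ε.
Take K = 14/ε. If z > K then |(-4z + 12)/(2z + 8) + 2| < 14/z < ε.

K = 14/ε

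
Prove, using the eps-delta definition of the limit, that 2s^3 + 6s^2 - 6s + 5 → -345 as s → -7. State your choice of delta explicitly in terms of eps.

delta = min(1, eps/242)

Let eps > 0 be given. We want delta > 0 such that 0 < |s + 7| < delta implies |(2s^3 + 6s^2 - 6s + 5) + 345| < eps.
(2s^3 + 6s^2 - 6s + 5) + 345 = 2s^3 + 6s^2 - 6s + 350 = (s + 7)(2s^2 - 8s + 50).
So |(2s^3 + 6s^2 - 6s + 5) + 345| = |s + 7|·|2s^2 - 8s + 50|.
Assume first that |s + 7| < 1, so |s| < 8. Then |2s^2 - 8s + 50| ≤ 2·8^2 + 8·8 + 50 = 242.
Hence |(2s^3 + 6s^2 - 6s + 5) + 345| ≤ 242|s + 7| < eps provided |s + 7| < eps/242.
Choosing delta = min(1, eps/242) ensures both conditions, hence |(2s^3 + 6s^2 - 6s + 5) + 345| < eps.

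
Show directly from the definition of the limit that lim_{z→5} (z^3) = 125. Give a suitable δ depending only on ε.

Suppose ε > 0. We seek δ > 0 with 0 < |z − 5| < δ ⇒ |z^3 − 125| < ε.
Factor: z^3 − 125 = (z − 5)(z^2 + 5z + 25), so |z^3 − 125| = |z − 5|·|z^2 + 5z + 25|.
Restrict δ ≤ 1. Then |z − 5| < 1 gives |z| < 6, so by the triangle inequality |z^2 + 5z + 25| ≤ 6^2 + 5·6 + 25 = 91.
Hence |z^3 − 125| ≤ 91|z − 5|, which is < ε once |z − 5| < ε/91.
Take δ = min(1, ε/91). If 0 < |z − 5| < δ then both bounds hold and |z^3 − 125| ≤ 91|z − 5| < 91·(ε/91) = ε.

δ = min(1, ε/91)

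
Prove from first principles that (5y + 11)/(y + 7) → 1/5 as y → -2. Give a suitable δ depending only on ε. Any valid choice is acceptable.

δ = min(5/2, (25/48)ε)

Let ε > 0 be given. We want δ > 0 with 0 < |y + 2| < δ ⇒ |(5y + 11)/(y + 7) − (1/5)| < ε.
Combining over a common denominator, (5y + 11)/(y + 7) − (1/5) = [(5y + 11)·5 − 1·(y + 7)] / [5·(y + 7)] = 24(y + 2) / (5(y + 7)).
So |(5y + 11)/(y + 7) − (1/5)| = 24|y + 2| / (5·|y + 7|).
Restrict δ ≤ 5/2. Then |y + 2| < 5/2 gives |y + 7| = |(y + 2) + 5| ≥ 5 − 5/2 = 5/2.
Hence |(5y + 11)/(y + 7) − (1/5)| < 24|y + 2|/(5·(5/2)) = (48/25)|y + 2|, which is < ε once |y + 2| < (25/48)ε.
Take δ = min(5/2, (25/48)ε). Then 0 < |y + 2| < δ forces both bounds, so |(5y + 11)/(y + 7) − (1/5)| < ε.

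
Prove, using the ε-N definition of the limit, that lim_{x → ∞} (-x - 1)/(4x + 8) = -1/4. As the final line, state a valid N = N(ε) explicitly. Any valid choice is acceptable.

Let ε > 0 be given. We seek N > 0 such that x > N implies |(-x - 1)/(4x + 8) + 1/4| < ε.
(-x - 1)/(4x + 8) + 1/4 = (4(-x - 1) − (-1)(4x + 8)) / (4(4x + 8)) = 4/(4(4x + 8)).
For x > 0 we have 4x + 8 > 4x, so |(-x - 1)/(4x + 8) + 1/4| = 4/(4(4x + 8)) < 4/(4·4x) = (1/4)/x.
Thus |(-x - 1)/(4x + 8) + 1/4| < ε whenever x > (1/4)/ε.
Take N = (1/4)/ε. If x > N then |(-x - 1)/(4x + 8) + 1/4| < (1/4)/x < ε.

N = (1/4)/ε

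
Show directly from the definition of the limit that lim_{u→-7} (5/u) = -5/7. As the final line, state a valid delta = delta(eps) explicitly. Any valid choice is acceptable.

Let eps > 0 be given. We seek delta > 0 such that 0 < |u + 7| < delta implies |5/u + 5/7| < eps.
|5/u + 5/7| = 5·|-7 − u|/(7·|u|) = 5|u + 7|/(7|u|).
Require delta ≤ 7/2 so that |u| > 7 − 7/2 = 7/2, hence 7|u| > 49/2.
Then |5/u + 5/7| < 5|u + 7|/(49/2), which is < eps when |u + 7| < (49/10)eps.
Take delta = min(7/2, (49/10)eps). Then 0 < |u + 7| < delta gives both |u + 7| < 7/2 and |u + 7| < (49/10)eps, so |5/u + 5/7| < eps.

delta = min(7/2, (49/10)eps)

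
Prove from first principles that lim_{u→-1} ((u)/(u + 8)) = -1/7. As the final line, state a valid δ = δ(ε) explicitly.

δ = min(7/2, (49/16)ε)

Fix ε > 0. We want δ > 0 with 0 < |u + 1| < δ ⇒ |(u)/(u + 8) + 1/7| < ε.
Combining over a common denominator, (u)/(u + 8) + 1/7 = [(u)·7 − (-1)·(u + 8)] / [7·(u + 8)] = 8(u + 1) / (7(u + 8)).
So |(u)/(u + 8) + 1/7| = 8|u + 1| / (7·|u + 8|).
Require δ ≤ 7/2, so |u + 8| ≥ |7| − |u + 1| > 7 − 7/2 = 7/2.
Hence |(u)/(u + 8) + 1/7| < 8|u + 1|/(7·(7/2)) = (16/49)|u + 1|, which is < ε once |u + 1| < (49/16)ε.
Take δ = min(7/2, (49/16)ε). Then 0 < |u + 1| < δ forces both bounds, so |(u)/(u + 8) + 1/7| < ε.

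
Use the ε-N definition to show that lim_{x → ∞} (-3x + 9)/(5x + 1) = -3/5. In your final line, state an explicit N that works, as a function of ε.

N = (48/25)/ε

Let ε > 0 be given. We seek N > 0 such that x > N implies |(-3x + 9)/(5x + 1) + 3/5| < ε.
(-3x + 9)/(5x + 1) + 3/5 = (5(-3x + 9) − (-3)(5x + 1)) / (5(5x + 1)) = 48/(5(5x + 1)).
For x > 0 we have 5x + 1 > 5x, so |(-3x + 9)/(5x + 1) + 3/5| = 48/(5(5x + 1)) < 48/(5·5x) = (48/25)/x.
Thus |(-3x + 9)/(5x + 1) + 3/5| < ε whenever x > (48/25)/ε.
Take N = (48/25)/ε. If x > N then |(-3x + 9)/(5x + 1) + 3/5| < (48/25)/x < ε.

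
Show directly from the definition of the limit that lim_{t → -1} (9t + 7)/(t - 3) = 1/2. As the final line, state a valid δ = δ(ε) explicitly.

δ = min(2, (4/17)ε)

Suppose ε > 0. We want δ > 0 with 0 < |t + 1| < δ ⇒ |(9t + 7)/(t - 3) − (1/2)| < ε.
Combining over a common denominator, (9t + 7)/(t - 3) − (1/2) = [(9t + 7)·(-4) − (-2)·(t - 3)] / [(-4)·(t - 3)] = -34(t + 1) / ((-4)(t - 3)).
So |(9t + 7)/(t - 3) − (1/2)| = 34|t + 1| / (4·|t − 3|).
Require δ ≤ 2, so |t − 3| ≥ |-4| − |t + 1| > 4 − 2 = 2.
Hence |(9t + 7)/(t - 3) − (1/2)| < 34|t + 1|/(4·2) = (17/4)|t + 1|, which is < ε once |t + 1| < (4/17)ε.
Take δ = min(2, (4/17)ε). Then 0 < |t + 1| < δ forces both bounds, so |(9t + 7)/(t - 3) − (1/2)| < ε.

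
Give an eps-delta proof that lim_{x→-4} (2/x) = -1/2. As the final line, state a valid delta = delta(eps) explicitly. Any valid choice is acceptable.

Fix eps > 0. We seek delta > 0 such that 0 < |x + 4| < delta implies |2/x + 1/2| < eps.
|2/x + 1/2| = 2·|-4 − x|/(4·|x|) = 2|x + 4|/(4|x|).
Restrict delta ≤ 2. Then |x + 4| < 2 gives |x| > 2, so 4|x| > 8.
Then |2/x + 1/2| < 2|x + 4|/8, which is < eps when |x + 4| < 4eps.
Take delta = min(2, 4eps). Then 0 < |x + 4| < delta gives both |x + 4| < 2 and |x + 4| < 4eps, so |2/x + 1/2| < eps.

delta = min(2, 4eps)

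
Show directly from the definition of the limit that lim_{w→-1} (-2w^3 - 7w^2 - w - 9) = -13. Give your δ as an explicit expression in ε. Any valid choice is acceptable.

Let ε > 0 be given. We want δ > 0 such that 0 < |w + 1| < δ implies |(-2w^3 - 7w^2 - w - 9) + 13| < ε.
(-2w^3 - 7w^2 - w - 9) + 13 = -2w^3 - 7w^2 - w + 4 = (w + 1)(-2w^2 - 5w + 4).
So |(-2w^3 - 7w^2 - w - 9) + 13| = |w + 1|·|-2w^2 - 5w + 4|.
Require δ ≤ 1. Then |w + 1| < 1 gives |w| < 2, and by the triangle inequality |-2w^2 - 5w + 4| ≤ 2·2^2 + 5·2 + 4 = 22.
Hence |(-2w^3 - 7w^2 - w - 9) + 13| ≤ 22|w + 1| < ε provided |w + 1| < ε/22.
Choosing δ = min(1, ε/22) ensures both conditions, hence |(-2w^3 - 7w^2 - w - 9) + 13| < ε.

δ = min(1, ε/22)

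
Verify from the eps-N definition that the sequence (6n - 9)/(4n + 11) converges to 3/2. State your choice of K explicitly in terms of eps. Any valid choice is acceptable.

K = (51/8)/eps

Suppose eps > 0. For n ≥ 1, |(6n - 9)/(4n + 11) − (3/2)| = |-102|/(4(4n + 11)) = 102/(4(4n + 11)).
Since 4n + 11 ≥ 4n for n ≥ 1, this is ≤ 102/(4·4n) = (51/8)/n.
So |(6n - 9)/(4n + 11) − (3/2)| < eps whenever n > (51/8)/eps.
Take K = (51/8)/eps. If n > K then |(6n - 9)/(4n + 11) − (3/2)| ≤ (51/8)/n < eps.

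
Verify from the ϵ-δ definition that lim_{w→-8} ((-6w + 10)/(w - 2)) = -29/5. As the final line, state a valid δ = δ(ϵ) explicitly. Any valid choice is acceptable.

δ = min(5, 25ϵ)

Suppose ϵ > 0. We want δ > 0 with 0 < |w + 8| < δ ⇒ |(-6w + 10)/(w - 2) + 29/5| < ϵ.
Combining over a common denominator, (-6w + 10)/(w - 2) + 29/5 = [(-6w + 10)·(-10) − 58·(w - 2)] / [(-10)·(w - 2)] = 2(w + 8) / ((-10)(w - 2)).
So |(-6w + 10)/(w - 2) + 29/5| = 2|w + 8| / (10·|w − 2|).
Restrict δ ≤ 5. Then |w + 8| < 5 gives |w − 2| = |(w + 8) + (-10)| ≥ 10 − 5 = 5.
Hence |(-6w + 10)/(w - 2) + 29/5| < 2|w + 8|/(10·5) = (1/25)|w + 8|, which is < ϵ once |w + 8| < 25ϵ.
Take δ = min(5, 25ϵ). Then 0 < |w + 8| < δ forces both bounds, so |(-6w + 10)/(w - 2) + 29/5| < ϵ.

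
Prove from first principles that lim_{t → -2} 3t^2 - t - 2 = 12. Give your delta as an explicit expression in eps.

delta = min(1, eps/16)

Fix eps > 0. We want delta > 0 such that 0 < |t + 2| < delta implies |(3t^2 - t - 2) − 12| < eps.
(3t^2 - t - 2) − 12 = 3t^2 - t - 14 = (t + 2)(3t - 7).
So |(3t^2 - t - 2) − 12| = |t + 2|·|3t - 7|.
Require delta ≤ 1. Then |t + 2| < 1 gives |t| < 3, and by the triangle inequality |3t - 7| ≤ 3·3 + 7 = 16.
Hence |(3t^2 - t - 2) − 12| ≤ 16|t + 2| < eps provided |t + 2| < eps/16.
Take delta = min(1, eps/16). Then 0 < |t + 2| < delta gives both |t + 2| < 1 and |t + 2| < eps/16, so |(3t^2 - t - 2) − 12| < eps.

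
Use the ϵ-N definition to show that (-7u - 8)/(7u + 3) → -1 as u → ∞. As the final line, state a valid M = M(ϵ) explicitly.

Fix ϵ > 0. We seek M > 0 such that u > M implies |(-7u - 8)/(7u + 3) + 1| < ϵ.
(-7u - 8)/(7u + 3) + 1 = (7(-7u - 8) − (-7)(7u + 3)) / (7(7u + 3)) = -35/(7(7u + 3)).
For u > 0 we have 7u + 3 > 7u, so |(-7u - 8)/(7u + 3) + 1| = 35/(7(7u + 3)) < 35/(7·7u) = (5/7)/u.
Thus |(-7u - 8)/(7u + 3) + 1| < ϵ whenever u > (5/7)/ϵ.
Take M = (5/7)/ϵ. If u > M then |(-7u - 8)/(7u + 3) + 1| < (5/7)/u < ϵ.

M = (5/7)/ϵ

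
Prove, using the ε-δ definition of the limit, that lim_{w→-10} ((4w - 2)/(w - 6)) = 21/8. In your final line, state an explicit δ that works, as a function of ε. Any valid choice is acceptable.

δ = min(8, (64/11)ε)

Let ε > 0 be given. We want δ > 0 with 0 < |w + 10| < δ ⇒ |(4w - 2)/(w - 6) − (21/8)| < ε.
Combining over a common denominator, (4w - 2)/(w - 6) − (21/8) = [(4w - 2)·(-16) − (-42)·(w - 6)] / [(-16)·(w - 6)] = -22(w + 10) / ((-16)(w - 6)).
So |(4w - 2)/(w - 6) − (21/8)| = 22|w + 10| / (16·|w − 6|).
Require δ ≤ 8, so |w − 6| ≥ |-16| − |w + 10| > 16 − 8 = 8.
Hence |(4w - 2)/(w - 6) − (21/8)| < 22|w + 10|/(16·8) = (11/64)|w + 10|, which is < ε once |w + 10| < (64/11)ε.
Take δ = min(8, (64/11)ε). Then 0 < |w + 10| < δ forces both bounds, so |(4w - 2)/(w - 6) − (21/8)| < ε.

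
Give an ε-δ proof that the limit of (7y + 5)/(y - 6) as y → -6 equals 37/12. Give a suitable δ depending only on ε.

Let ε > 0 be given. We want δ > 0 with 0 < |y + 6| < δ ⇒ |(7y + 5)/(y - 6) − (37/12)| < ε.
Combining over a common denominator, (7y + 5)/(y - 6) − (37/12) = [(7y + 5)·(-12) − (-37)·(y - 6)] / [(-12)·(y - 6)] = -47(y + 6) / ((-12)(y - 6)).
So |(7y + 5)/(y - 6) − (37/12)| = 47|y + 6| / (12·|y − 6|).
Restrict δ ≤ 6. Then |y + 6| < 6 gives |y − 6| = |(y + 6) + (-12)| ≥ 12 − 6 = 6.
Hence |(7y + 5)/(y - 6) − (37/12)| < 47|y + 6|/(12·6) = (47/72)|y + 6|, which is < ε once |y + 6| < (72/47)ε.
Take δ = min(6, (72/47)ε). Then 0 < |y + 6| < δ forces both bounds, so |(7y + 5)/(y - 6) − (37/12)| < ε.

δ = min(6, (72/47)ε)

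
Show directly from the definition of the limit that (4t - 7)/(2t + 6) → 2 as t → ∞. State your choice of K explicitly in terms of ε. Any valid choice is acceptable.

K = (19/2)/ε

Fix ε > 0. We seek K > 0 such that t > K implies |(4t - 7)/(2t + 6) − 2| < ε.
(4t - 7)/(2t + 6) − 2 = (2(4t - 7) − 4(2t + 6)) / (2(2t + 6)) = -38/(2(2t + 6)).
For t > 0 we have 2t + 6 > 2t, so |(4t - 7)/(2t + 6) − 2| = 38/(2(2t + 6)) < 38/(2·2t) = (19/2)/t.
Thus |(4t - 7)/(2t + 6) − 2| < ε whenever t > (19/2)/ε.
Take K = (19/2)/ε. If t > K then |(4t - 7)/(2t + 6) − 2| < (19/2)/t < ε.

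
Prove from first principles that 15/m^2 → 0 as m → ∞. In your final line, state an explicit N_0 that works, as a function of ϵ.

Suppose ϵ > 0. For m ≥ 1, |15/m^2 − 0| = 15/m^2.
15/m^2 < ϵ ⇔ m^2 > 15/ϵ ⇔ m > (15/ϵ)^{1/2}.
Take N_0 = (15/ϵ)^{1/2}. Then m > N_0 implies 15/m^2 < ϵ.

N_0 = (15/ϵ)^{1/2}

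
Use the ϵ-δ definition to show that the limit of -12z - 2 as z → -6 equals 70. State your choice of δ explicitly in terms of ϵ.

Let ϵ > 0 be given. We need δ > 0 so that 0 < |z + 6| < δ implies |(-12z - 2) − 70| < ϵ.
|(-12z - 2) − 70| = |-12z - 72| = 12|z + 6|.
So 12|z + 6| < ϵ exactly when |z + 6| < ϵ/12.
Take δ = ϵ/12. If 0 < |z + 6| < δ then |(-12z - 2) − 70| = 12|z + 6| < 12·(ϵ/12) = ϵ.

δ = ϵ/12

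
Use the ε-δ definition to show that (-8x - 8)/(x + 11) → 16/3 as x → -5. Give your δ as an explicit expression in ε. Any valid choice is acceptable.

δ = min(3, (9/40)ε)

Let ε > 0. We want δ > 0 with 0 < |x + 5| < δ ⇒ |(-8x - 8)/(x + 11) − (16/3)| < ε.
Combining over a common denominator, (-8x - 8)/(x + 11) − (16/3) = [(-8x - 8)·6 − 32·(x + 11)] / [6·(x + 11)] = -80(x + 5) / (6(x + 11)).
So |(-8x - 8)/(x + 11) − (16/3)| = 80|x + 5| / (6·|x + 11|).
Require δ ≤ 3, so |x + 11| ≥ |6| − |x + 5| > 6 − 3 = 3.
Hence |(-8x - 8)/(x + 11) − (16/3)| < 80|x + 5|/(6·3) = (40/9)|x + 5|, which is < ε once |x + 5| < (9/40)ε.
Take δ = min(3, (9/40)ε). Then 0 < |x + 5| < δ forces both bounds, so |(-8x - 8)/(x + 11) − (16/3)| < ε.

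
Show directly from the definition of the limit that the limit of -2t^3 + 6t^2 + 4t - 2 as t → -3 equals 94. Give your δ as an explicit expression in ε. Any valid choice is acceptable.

δ = min(1, ε/112)

Suppose ε > 0. We want δ > 0 such that 0 < |t + 3| < δ implies |(-2t^3 + 6t^2 + 4t - 2) − 94| < ε.
(-2t^3 + 6t^2 + 4t - 2) − 94 = -2t^3 + 6t^2 + 4t - 96 = (t + 3)(-2t^2 + 12t - 32).
So |(-2t^3 + 6t^2 + 4t - 2) − 94| = |t + 3|·|-2t^2 + 12t - 32|.
Assume first that |t + 3| < 1, so |t| < 4. Then |-2t^2 + 12t - 32| ≤ 2·4^2 + 12·4 + 32 = 112.
Hence |(-2t^3 + 6t^2 + 4t - 2) − 94| ≤ 112|t + 3| < ε provided |t + 3| < ε/112.
Take δ = min(1, ε/112). Then 0 < |t + 3| < δ gives both |t + 3| < 1 and |t + 3| < ε/112, so |(-2t^3 + 6t^2 + 4t - 2) − 94| < ε.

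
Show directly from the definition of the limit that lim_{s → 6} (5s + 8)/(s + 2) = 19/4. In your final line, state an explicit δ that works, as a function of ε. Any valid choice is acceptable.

Fix ε > 0. We want δ > 0 with 0 < |s − 6| < δ ⇒ |(5s + 8)/(s + 2) − (19/4)| < ε.
Combining over a common denominator, (5s + 8)/(s + 2) − (19/4) = [(5s + 8)·8 − 38·(s + 2)] / [8·(s + 2)] = 2(s − 6) / (8(s + 2)).
So |(5s + 8)/(s + 2) − (19/4)| = 2|s − 6| / (8·|s + 2|).
Restrict δ ≤ 4. Then |s − 6| < 4 gives |s + 2| = |(s − 6) + 8| ≥ 8 − 4 = 4.
Hence |(5s + 8)/(s + 2) − (19/4)| < 2|s − 6|/(8·4) = (1/16)|s − 6|, which is < ε once |s − 6| < 16ε.
Take δ = min(4, 16ε). Then 0 < |s − 6| < δ forces both bounds, so |(5s + 8)/(s + 2) − (19/4)| < ε.

δ = min(4, 16ε)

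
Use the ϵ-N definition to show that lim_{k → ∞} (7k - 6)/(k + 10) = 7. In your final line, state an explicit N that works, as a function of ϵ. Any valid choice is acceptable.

Fix ϵ > 0. For k ≥ 1, |(7k - 6)/(k + 10) − 7| = |-76|/((k + 10)) = 76/((k + 10)).
Since k + 10 ≥ k for k ≥ 1, this is ≤ 76/(k) = 76/k.
So |(7k - 6)/(k + 10) − 7| < ϵ whenever k > 76/ϵ.
Take N = 76/ϵ. If k > N then |(7k - 6)/(k + 10) − 7| ≤ 76/k < ϵ.

N = 76/ϵ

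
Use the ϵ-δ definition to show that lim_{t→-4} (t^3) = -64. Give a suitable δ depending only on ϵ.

δ = min(2, ϵ/76)

Let ϵ > 0. We seek δ > 0 with 0 < |t + 4| < δ ⇒ |t^3 + 64| < ϵ.
Factor: t^3 + 64 = (t + 4)(t^2 - 4t + 16), so |t^3 + 64| = |t + 4|·|t^2 - 4t + 16|.
Restrict δ ≤ 2. Then |t + 4| < 2 gives |t| < 6, so by the triangle inequality |t^2 - 4t + 16| ≤ 6^2 + 4·6 + 16 = 76.
Hence |t^3 + 64| ≤ 76|t + 4|, which is < ϵ once |t + 4| < ϵ/76.
Take δ = min(2, ϵ/76). If 0 < |t + 4| < δ then both bounds hold and |t^3 + 64| ≤ 76|t + 4| < 76·(ϵ/76) = ϵ.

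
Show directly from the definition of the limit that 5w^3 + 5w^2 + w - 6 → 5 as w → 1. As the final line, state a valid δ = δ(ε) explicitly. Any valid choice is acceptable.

Suppose ε > 0. We want δ > 0 such that 0 < |w − 1| < δ implies |(5w^3 + 5w^2 + w - 6) − 5| < ε.
(5w^3 + 5w^2 + w - 6) − 5 = 5w^3 + 5w^2 + w - 11 = (w − 1)(5w^2 + 10w + 11).
So |(5w^3 + 5w^2 + w - 6) − 5| = |w − 1|·|5w^2 + 10w + 11|.
Assume first that |w − 1| < 1, so |w| < 2. Then |5w^2 + 10w + 11| ≤ 5·2^2 + 10·2 + 11 = 51.
Hence |(5w^3 + 5w^2 + w - 6) − 5| ≤ 51|w − 1| < ε provided |w − 1| < ε/51.
Choosing δ = min(1, ε/51) ensures both conditions, hence |(5w^3 + 5w^2 + w - 6) − 5| < ε.

δ = min(1, ε/51)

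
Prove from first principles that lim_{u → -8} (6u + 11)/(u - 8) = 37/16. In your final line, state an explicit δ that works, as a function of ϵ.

δ = min(8, (128/59)ϵ)

Let ϵ > 0. We want δ > 0 with 0 < |u + 8| < δ ⇒ |(6u + 11)/(u - 8) − (37/16)| < ϵ.
Combining over a common denominator, (6u + 11)/(u - 8) − (37/16) = [(6u + 11)·(-16) − (-37)·(u - 8)] / [(-16)·(u - 8)] = -59(u + 8) / ((-16)(u - 8)).
So |(6u + 11)/(u - 8) − (37/16)| = 59|u + 8| / (16·|u − 8|).
Require δ ≤ 8, so |u − 8| ≥ |-16| − |u + 8| > 16 − 8 = 8.
Hence |(6u + 11)/(u - 8) − (37/16)| < 59|u + 8|/(16·8) = (59/128)|u + 8|, which is < ϵ once |u + 8| < (128/59)ϵ.
Take δ = min(8, (128/59)ϵ). Then 0 < |u + 8| < δ forces both bounds, so |(6u + 11)/(u - 8) − (37/16)| < ϵ.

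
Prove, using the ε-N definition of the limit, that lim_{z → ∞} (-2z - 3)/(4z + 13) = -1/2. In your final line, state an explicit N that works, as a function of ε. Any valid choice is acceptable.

Suppose ε > 0. We seek N > 0 such that z > N implies |(-2z - 3)/(4z + 13) + 1/2| < ε.
(-2z - 3)/(4z + 13) + 1/2 = (4(-2z - 3) − (-2)(4z + 13)) / (4(4z + 13)) = 14/(4(4z + 13)).
For z > 0 we have 4z + 13 > 4z, so |(-2z - 3)/(4z + 13) + 1/2| = 14/(4(4z + 13)) < 14/(4·4z) = (7/8)/z.
Thus |(-2z - 3)/(4z + 13) + 1/2| < ε whenever z > (7/8)/ε.
Take N = (7/8)/ε. If z > N then |(-2z - 3)/(4z + 13) + 1/2| < (7/8)/z < ε.

N = (7/8)/ε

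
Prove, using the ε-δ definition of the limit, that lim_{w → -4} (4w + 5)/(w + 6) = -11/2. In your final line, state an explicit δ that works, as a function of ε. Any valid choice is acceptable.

δ = min(1, (2/19)ε)

Let ε > 0. We want δ > 0 with 0 < |w + 4| < δ ⇒ |(4w + 5)/(w + 6) + 11/2| < ε.
Combining over a common denominator, (4w + 5)/(w + 6) + 11/2 = [(4w + 5)·2 − (-11)·(w + 6)] / [2·(w + 6)] = 19(w + 4) / (2(w + 6)).
So |(4w + 5)/(w + 6) + 11/2| = 19|w + 4| / (2·|w + 6|).
Restrict δ ≤ 1. Then |w + 4| < 1 gives |w + 6| = |(w + 4) + 2| ≥ 2 − 1 = 1.
Hence |(4w + 5)/(w + 6) + 11/2| < 19|w + 4|/(2·1) = (19/2)|w + 4|, which is < ε once |w + 4| < (2/19)ε.
Take δ = min(1, (2/19)ε). Then 0 < |w + 4| < δ forces both bounds, so |(4w + 5)/(w + 6) + 11/2| < ε.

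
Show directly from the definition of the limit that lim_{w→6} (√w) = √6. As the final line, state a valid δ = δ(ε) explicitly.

δ = min(6, √6·ε)

Fix ε > 0. We want δ > 0 such that 0 < |w − 6| < δ implies |√w − √6| < ε.
Rationalise: √w − √6 = (w − 6)/(√w + √6), so |√w − √6| = |w − 6|/(√w + √6).
Restrict δ ≤ 6 so that |w − 6| < 6 forces w > 0, and then √w + √6 > √6.
Hence |√w − √6| < |w − 6|/√6, which is < ε once |w − 6| < √6·ε.
Take δ = min(6, √6·ε). If 0 < |w − 6| < δ then w > 0 and |√w − √6| < |w − 6|/√6 < ε.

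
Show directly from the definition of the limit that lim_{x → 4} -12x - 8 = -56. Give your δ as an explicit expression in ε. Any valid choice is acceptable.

δ = ε/12

Let ε > 0. We need δ > 0 so that 0 < |x − 4| < δ implies |(-12x - 8) + 56| < ε.
Since (-12x - 8) + 56 = -12(x − 4), we have |(-12x - 8) + 56| = 12|x − 4|.
Thus it suffices that |x − 4| < ε/12.
Choosing δ = ε/12 gives |(-12x - 8) + 56| = 12|x − 4| < ε whenever |x − 4| < δ.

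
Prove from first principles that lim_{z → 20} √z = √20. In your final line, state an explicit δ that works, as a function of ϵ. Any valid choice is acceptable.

Let ϵ > 0 be given. We want δ > 0 such that 0 < |z − 20| < δ implies |√z − √20| < ϵ.
Multiplying by the conjugate, |√z − √20| = |z − 20|/(√z + √20).
Restrict δ ≤ 20 so that |z − 20| < 20 forces z > 0, and then √z + √20 > √20.
Hence |√z − √20| < |z − 20|/√20, which is < ϵ once |z − 20| < √20·ϵ.
Take δ = min(20, √20·ϵ). If 0 < |z − 20| < δ then z > 0 and |√z − √20| < |z − 20|/√20 < ϵ.

δ = min(20, √20·ϵ)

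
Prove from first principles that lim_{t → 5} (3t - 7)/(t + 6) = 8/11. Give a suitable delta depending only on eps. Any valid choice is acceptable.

delta = min(11/2, (121/50)eps)

Suppose eps > 0. We want delta > 0 with 0 < |t − 5| < delta ⇒ |(3t - 7)/(t + 6) − (8/11)| < eps.
Combining over a common denominator, (3t - 7)/(t + 6) − (8/11) = [(3t - 7)·11 − 8·(t + 6)] / [11·(t + 6)] = 25(t − 5) / (11(t + 6)).
So |(3t - 7)/(t + 6) − (8/11)| = 25|t − 5| / (11·|t + 6|).
Restrict delta ≤ 11/2. Then |t − 5| < 11/2 gives |t + 6| = |(t − 5) + 11| ≥ 11 − 11/2 = 11/2.
Hence |(3t - 7)/(t + 6) − (8/11)| < 25|t − 5|/(11·(11/2)) = (50/121)|t − 5|, which is < eps once |t − 5| < (121/50)eps.
Take delta = min(11/2, (121/50)eps). Then 0 < |t − 5| < delta forces both bounds, so |(3t - 7)/(t + 6) − (8/11)| < eps.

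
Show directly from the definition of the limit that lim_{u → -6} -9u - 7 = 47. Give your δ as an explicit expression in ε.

δ = ε/9

Suppose ε > 0. We need δ > 0 so that 0 < |u + 6| < δ implies |(-9u - 7) − 47| < ε.
|(-9u - 7) − 47| = |-9u - 54| = 9|u + 6|.
So 9|u + 6| < ε exactly when |u + 6| < ε/9.
Take δ = ε/9. If 0 < |u + 6| < δ then |(-9u - 7) − 47| = 9|u + 6| < 9·(ε/9) = ε.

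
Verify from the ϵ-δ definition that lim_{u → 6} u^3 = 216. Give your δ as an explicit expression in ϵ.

Let ϵ > 0. We seek δ > 0 with 0 < |u − 6| < δ ⇒ |u^3 − 216| < ϵ.
Factor: u^3 − 216 = (u − 6)(u^2 + 6u + 36), so |u^3 − 216| = |u − 6|·|u^2 + 6u + 36|.
Impose δ ≤ 2 so that |u| < 8; then |u^2 + 6u + 36| ≤ 148.
Hence |u^3 − 216| ≤ 148|u − 6|, which is < ϵ once |u − 6| < ϵ/148.
Take δ = min(2, ϵ/148). If 0 < |u − 6| < δ then both bounds hold and |u^3 − 216| ≤ 148|u − 6| < 148·(ϵ/148) = ϵ.

δ = min(2, ϵ/148)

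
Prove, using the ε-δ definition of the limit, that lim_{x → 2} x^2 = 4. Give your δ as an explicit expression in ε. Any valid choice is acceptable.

δ = min(1, ε/5)

Suppose ε > 0. We seek δ > 0 with 0 < |x − 2| < δ ⇒ |x^2 − 4| < ε.
Factor: x^2 − 4 = (x − 2)(x + 2), so |x^2 − 4| = |x − 2|·|x + 2|.
Impose δ ≤ 1 so that |x| < 3; then |x + 2| ≤ 5.
Hence |x^2 − 4| ≤ 5|x − 2|, which is < ε once |x − 2| < ε/5.
Take δ = min(1, ε/5). If 0 < |x − 2| < δ then both bounds hold and |x^2 − 4| ≤ 5|x − 2| < 5·(ε/5) = ε.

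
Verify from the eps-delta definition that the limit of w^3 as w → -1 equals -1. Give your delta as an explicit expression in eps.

Fix eps > 0. We seek delta > 0 with 0 < |w + 1| < delta ⇒ |w^3 + 1| < eps.
Factor: w^3 + 1 = (w + 1)(w^2 - w + 1), so |w^3 + 1| = |w + 1|·|w^2 - w + 1|.
Impose delta ≤ 2 so that |w| < 3; then |w^2 - w + 1| ≤ 13.
Hence |w^3 + 1| ≤ 13|w + 1|, which is < eps once |w + 1| < eps/13.
Take delta = min(2, eps/13). If 0 < |w + 1| < delta then both bounds hold and |w^3 + 1| ≤ 13|w + 1| < 13·(eps/13) = eps.

delta = min(2, eps/13)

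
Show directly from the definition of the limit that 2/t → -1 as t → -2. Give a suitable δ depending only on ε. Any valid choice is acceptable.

δ = min(1, ε)

Let ε > 0. We seek δ > 0 such that 0 < |t + 2| < δ implies |2/t + 1| < ε.
|2/t + 1| = 2·|-2 − t|/(2·|t|) = 2|t + 2|/(2|t|).
Require δ ≤ 1 so that |t| > 2 − 1 = 1, hence 2|t| > 2.
Then |2/t + 1| < 2|t + 2|/2, which is < ε when |t + 2| < ε.
Take δ = min(1, ε). Then 0 < |t + 2| < δ gives both |t + 2| < 1 and |t + 2| < ε, so |2/t + 1| < ε.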